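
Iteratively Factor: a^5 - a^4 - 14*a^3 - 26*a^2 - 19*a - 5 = (a + 1)*(a^4 - 2*a^3 - 12*a^2 - 14*a - 5) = (a + 1)^2*(a^3 - 3*a^2 - 9*a - 5) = (a + 1)^3*(a^2 - 4*a - 5) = (a + 1)^4*(a - 5)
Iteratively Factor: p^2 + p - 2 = (p + 2)*(p - 1)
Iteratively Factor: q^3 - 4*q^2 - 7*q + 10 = (q - 5)*(q^2 + q - 2) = (q - 5)*(q - 1)*(q + 2)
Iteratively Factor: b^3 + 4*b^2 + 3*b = (b)*(b^2 + 4*b + 3) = b*(b + 3)*(b + 1)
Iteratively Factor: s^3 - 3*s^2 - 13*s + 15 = (s - 5)*(s^2 + 2*s - 3) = (s - 5)*(s + 3)*(s - 1)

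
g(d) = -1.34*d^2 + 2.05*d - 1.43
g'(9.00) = -22.07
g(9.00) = -91.52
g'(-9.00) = 26.17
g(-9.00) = -128.42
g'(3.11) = -6.28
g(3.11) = -8.02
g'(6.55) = -15.50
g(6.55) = -45.49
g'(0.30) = 1.25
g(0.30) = -0.94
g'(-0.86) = 4.35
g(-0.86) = -4.18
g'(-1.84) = 6.98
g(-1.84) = -9.74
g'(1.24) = -1.27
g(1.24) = -0.95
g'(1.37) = -1.62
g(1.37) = -1.14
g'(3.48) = -7.28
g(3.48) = -10.52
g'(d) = 2.05 - 2.68*d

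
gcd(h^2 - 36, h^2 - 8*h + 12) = h - 6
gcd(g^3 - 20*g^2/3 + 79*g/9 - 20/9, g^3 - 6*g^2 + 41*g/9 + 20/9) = g^2 - 19*g/3 + 20/3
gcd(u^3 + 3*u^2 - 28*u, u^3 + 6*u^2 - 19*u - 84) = u^2 + 3*u - 28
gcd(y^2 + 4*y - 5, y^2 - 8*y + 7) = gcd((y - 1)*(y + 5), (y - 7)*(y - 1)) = y - 1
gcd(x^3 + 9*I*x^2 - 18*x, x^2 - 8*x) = x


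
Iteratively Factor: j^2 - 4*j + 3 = (j - 1)*(j - 3)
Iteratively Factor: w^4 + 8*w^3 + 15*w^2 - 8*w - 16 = (w + 4)*(w^3 + 4*w^2 - w - 4) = (w + 4)^2*(w^2 - 1) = (w + 1)*(w + 4)^2*(w - 1)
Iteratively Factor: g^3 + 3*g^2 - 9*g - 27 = (g + 3)*(g^2 - 9) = (g - 3)*(g + 3)*(g + 3)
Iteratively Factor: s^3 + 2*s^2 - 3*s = (s + 3)*(s^2 - s) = s*(s + 3)*(s - 1)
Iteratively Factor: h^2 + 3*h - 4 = (h + 4)*(h - 1)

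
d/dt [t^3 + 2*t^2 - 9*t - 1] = 3*t^2 + 4*t - 9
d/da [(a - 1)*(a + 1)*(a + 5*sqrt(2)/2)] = 3*a^2 + 5*sqrt(2)*a - 1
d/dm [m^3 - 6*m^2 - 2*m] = 3*m^2 - 12*m - 2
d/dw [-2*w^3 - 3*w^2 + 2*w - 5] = -6*w^2 - 6*w + 2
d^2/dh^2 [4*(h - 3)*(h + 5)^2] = 24*h + 56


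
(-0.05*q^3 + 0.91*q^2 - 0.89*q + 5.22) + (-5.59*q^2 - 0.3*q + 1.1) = -0.05*q^3 - 4.68*q^2 - 1.19*q + 6.32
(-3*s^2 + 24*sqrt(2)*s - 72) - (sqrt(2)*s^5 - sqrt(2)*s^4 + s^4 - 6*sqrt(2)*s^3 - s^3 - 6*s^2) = -sqrt(2)*s^5 - s^4 + sqrt(2)*s^4 + s^3 + 6*sqrt(2)*s^3 + 3*s^2 + 24*sqrt(2)*s - 72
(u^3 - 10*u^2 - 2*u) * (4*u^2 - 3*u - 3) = 4*u^5 - 43*u^4 + 19*u^3 + 36*u^2 + 6*u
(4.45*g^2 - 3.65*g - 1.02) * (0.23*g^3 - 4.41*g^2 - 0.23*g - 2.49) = 1.0235*g^5 - 20.464*g^4 + 14.8384*g^3 - 5.7428*g^2 + 9.3231*g + 2.5398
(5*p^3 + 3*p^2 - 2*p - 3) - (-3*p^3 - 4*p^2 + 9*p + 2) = 8*p^3 + 7*p^2 - 11*p - 5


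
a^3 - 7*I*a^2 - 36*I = (a - 6*I)*(a - 3*I)*(a + 2*I)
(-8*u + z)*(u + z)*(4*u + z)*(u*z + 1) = -32*u^4*z - 36*u^3*z^2 - 32*u^3 - 3*u^2*z^3 - 36*u^2*z + u*z^4 - 3*u*z^2 + z^3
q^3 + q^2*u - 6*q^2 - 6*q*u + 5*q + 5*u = (q - 5)*(q - 1)*(q + u)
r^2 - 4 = (r - 2)*(r + 2)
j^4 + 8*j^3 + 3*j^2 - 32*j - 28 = (j - 2)*(j + 1)*(j + 2)*(j + 7)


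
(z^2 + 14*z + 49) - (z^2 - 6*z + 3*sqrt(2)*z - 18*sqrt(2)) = -3*sqrt(2)*z + 20*z + 18*sqrt(2) + 49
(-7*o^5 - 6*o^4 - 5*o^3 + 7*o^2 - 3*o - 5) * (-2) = 14*o^5 + 12*o^4 + 10*o^3 - 14*o^2 + 6*o + 10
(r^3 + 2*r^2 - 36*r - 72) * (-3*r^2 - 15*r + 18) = -3*r^5 - 21*r^4 + 96*r^3 + 792*r^2 + 432*r - 1296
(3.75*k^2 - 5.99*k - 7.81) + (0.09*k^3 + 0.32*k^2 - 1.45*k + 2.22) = 0.09*k^3 + 4.07*k^2 - 7.44*k - 5.59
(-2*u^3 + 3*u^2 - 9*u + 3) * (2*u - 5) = -4*u^4 + 16*u^3 - 33*u^2 + 51*u - 15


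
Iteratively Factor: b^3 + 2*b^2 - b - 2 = (b - 1)*(b^2 + 3*b + 2) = (b - 1)*(b + 1)*(b + 2)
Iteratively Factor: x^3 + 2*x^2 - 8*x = (x)*(x^2 + 2*x - 8) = x*(x - 2)*(x + 4)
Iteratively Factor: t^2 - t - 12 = (t + 3)*(t - 4)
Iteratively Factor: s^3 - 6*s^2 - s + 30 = (s + 2)*(s^2 - 8*s + 15) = (s - 5)*(s + 2)*(s - 3)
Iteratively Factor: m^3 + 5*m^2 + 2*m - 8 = (m + 2)*(m^2 + 3*m - 4) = (m + 2)*(m + 4)*(m - 1)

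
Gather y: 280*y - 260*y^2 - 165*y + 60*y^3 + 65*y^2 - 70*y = 60*y^3 - 195*y^2 + 45*y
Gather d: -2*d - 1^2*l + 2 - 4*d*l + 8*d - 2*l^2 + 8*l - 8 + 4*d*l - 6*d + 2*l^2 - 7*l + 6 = 0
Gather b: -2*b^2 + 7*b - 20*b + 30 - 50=-2*b^2 - 13*b - 20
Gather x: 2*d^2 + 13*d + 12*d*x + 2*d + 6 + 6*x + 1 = 2*d^2 + 15*d + x*(12*d + 6) + 7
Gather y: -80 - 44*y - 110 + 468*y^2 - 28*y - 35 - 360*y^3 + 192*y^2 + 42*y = -360*y^3 + 660*y^2 - 30*y - 225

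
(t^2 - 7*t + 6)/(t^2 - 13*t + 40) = (t^2 - 7*t + 6)/(t^2 - 13*t + 40)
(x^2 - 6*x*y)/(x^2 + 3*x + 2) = x*(x - 6*y)/(x^2 + 3*x + 2)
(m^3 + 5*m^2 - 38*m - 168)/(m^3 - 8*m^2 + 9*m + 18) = (m^2 + 11*m + 28)/(m^2 - 2*m - 3)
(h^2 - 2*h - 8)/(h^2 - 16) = (h + 2)/(h + 4)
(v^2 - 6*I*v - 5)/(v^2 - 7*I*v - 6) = (v - 5*I)/(v - 6*I)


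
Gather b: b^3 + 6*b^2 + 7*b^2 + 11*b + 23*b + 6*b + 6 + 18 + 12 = b^3 + 13*b^2 + 40*b + 36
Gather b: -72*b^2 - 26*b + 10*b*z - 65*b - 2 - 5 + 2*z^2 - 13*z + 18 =-72*b^2 + b*(10*z - 91) + 2*z^2 - 13*z + 11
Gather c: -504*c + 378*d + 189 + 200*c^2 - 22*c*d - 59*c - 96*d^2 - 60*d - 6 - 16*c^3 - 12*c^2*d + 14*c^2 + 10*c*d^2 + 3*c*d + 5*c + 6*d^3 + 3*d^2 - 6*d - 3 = -16*c^3 + c^2*(214 - 12*d) + c*(10*d^2 - 19*d - 558) + 6*d^3 - 93*d^2 + 312*d + 180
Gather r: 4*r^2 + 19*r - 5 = 4*r^2 + 19*r - 5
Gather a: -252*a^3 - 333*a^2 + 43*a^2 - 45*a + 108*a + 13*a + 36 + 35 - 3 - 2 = -252*a^3 - 290*a^2 + 76*a + 66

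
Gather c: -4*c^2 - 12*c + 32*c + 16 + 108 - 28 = -4*c^2 + 20*c + 96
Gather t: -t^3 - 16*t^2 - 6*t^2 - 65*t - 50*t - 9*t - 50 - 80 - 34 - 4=-t^3 - 22*t^2 - 124*t - 168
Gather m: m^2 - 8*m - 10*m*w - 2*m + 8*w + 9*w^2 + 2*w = m^2 + m*(-10*w - 10) + 9*w^2 + 10*w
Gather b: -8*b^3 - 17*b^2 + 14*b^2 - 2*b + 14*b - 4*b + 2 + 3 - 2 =-8*b^3 - 3*b^2 + 8*b + 3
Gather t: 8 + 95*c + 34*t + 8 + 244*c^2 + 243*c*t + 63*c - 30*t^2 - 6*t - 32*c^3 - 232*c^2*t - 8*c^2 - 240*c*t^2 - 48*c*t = -32*c^3 + 236*c^2 + 158*c + t^2*(-240*c - 30) + t*(-232*c^2 + 195*c + 28) + 16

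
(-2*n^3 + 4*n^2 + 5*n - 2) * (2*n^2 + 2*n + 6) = -4*n^5 + 4*n^4 + 6*n^3 + 30*n^2 + 26*n - 12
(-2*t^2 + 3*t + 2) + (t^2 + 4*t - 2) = -t^2 + 7*t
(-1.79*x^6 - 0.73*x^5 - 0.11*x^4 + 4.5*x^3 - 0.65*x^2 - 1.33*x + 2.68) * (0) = 0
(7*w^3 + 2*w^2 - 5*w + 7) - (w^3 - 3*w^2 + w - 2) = 6*w^3 + 5*w^2 - 6*w + 9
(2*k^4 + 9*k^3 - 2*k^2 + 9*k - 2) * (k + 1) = 2*k^5 + 11*k^4 + 7*k^3 + 7*k^2 + 7*k - 2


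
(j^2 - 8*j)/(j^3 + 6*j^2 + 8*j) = (j - 8)/(j^2 + 6*j + 8)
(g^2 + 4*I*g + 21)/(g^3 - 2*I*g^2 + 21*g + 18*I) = (g^2 + 4*I*g + 21)/(g^3 - 2*I*g^2 + 21*g + 18*I)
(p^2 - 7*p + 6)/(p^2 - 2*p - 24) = (p - 1)/(p + 4)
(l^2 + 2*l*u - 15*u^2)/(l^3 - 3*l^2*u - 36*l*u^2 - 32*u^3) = (-l^2 - 2*l*u + 15*u^2)/(-l^3 + 3*l^2*u + 36*l*u^2 + 32*u^3)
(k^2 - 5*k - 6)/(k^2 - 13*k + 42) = (k + 1)/(k - 7)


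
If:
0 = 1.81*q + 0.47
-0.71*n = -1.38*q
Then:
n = -0.50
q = -0.26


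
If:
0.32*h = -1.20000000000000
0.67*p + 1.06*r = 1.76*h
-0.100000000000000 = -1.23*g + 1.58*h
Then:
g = -4.74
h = -3.75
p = -1.58208955223881*r - 9.85074626865672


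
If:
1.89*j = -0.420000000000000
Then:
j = -0.22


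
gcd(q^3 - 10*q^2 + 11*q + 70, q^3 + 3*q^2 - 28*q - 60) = q^2 - 3*q - 10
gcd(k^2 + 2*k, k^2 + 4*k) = k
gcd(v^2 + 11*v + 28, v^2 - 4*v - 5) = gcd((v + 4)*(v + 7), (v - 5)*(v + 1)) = 1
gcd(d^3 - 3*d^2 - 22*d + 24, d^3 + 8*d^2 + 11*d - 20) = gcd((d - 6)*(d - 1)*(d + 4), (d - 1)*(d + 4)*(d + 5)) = d^2 + 3*d - 4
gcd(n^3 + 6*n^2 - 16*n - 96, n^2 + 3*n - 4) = n + 4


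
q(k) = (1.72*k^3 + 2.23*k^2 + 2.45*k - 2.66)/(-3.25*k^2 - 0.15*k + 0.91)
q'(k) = (6.5*k + 0.15)*(1.72*k^3 + 2.23*k^2 + 2.45*k - 2.66)/(-3.25*k^2 - 0.15*k + 0.91)^2 + (5.16*k^2 + 4.46*k + 2.45)/(-3.25*k^2 - 0.15*k + 0.91) = (-5.59*k^4 - 0.515999999999998*k^3 + 12.3236*k^2 - 13.2314*k + 1.8305)/(10.5625*k^4 + 0.975*k^3 - 5.8925*k^2 - 0.273*k + 0.8281)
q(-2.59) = 1.17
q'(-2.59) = -0.29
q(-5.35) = 2.36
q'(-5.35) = -0.49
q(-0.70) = 6.71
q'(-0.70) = 47.87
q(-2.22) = 1.08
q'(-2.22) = -0.17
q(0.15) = -2.75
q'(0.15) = 0.18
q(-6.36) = 2.86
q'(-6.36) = -0.50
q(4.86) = -3.39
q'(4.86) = -0.50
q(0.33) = -3.05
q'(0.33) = -4.98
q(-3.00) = 1.30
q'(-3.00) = -0.37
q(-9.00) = 4.21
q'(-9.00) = -0.52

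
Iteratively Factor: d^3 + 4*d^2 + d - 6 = (d + 2)*(d^2 + 2*d - 3) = (d - 1)*(d + 2)*(d + 3)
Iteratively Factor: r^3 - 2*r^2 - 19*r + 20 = (r - 5)*(r^2 + 3*r - 4) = (r - 5)*(r - 1)*(r + 4)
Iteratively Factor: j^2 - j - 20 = (j + 4)*(j - 5)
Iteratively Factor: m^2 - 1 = (m - 1)*(m + 1)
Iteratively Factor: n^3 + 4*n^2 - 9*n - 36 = (n + 4)*(n^2 - 9) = (n + 3)*(n + 4)*(n - 3)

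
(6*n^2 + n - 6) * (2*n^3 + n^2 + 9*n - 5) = 12*n^5 + 8*n^4 + 43*n^3 - 27*n^2 - 59*n + 30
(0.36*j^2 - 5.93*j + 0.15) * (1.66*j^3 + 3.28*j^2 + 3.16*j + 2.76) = 0.5976*j^5 - 8.663*j^4 - 18.0638*j^3 - 17.2532*j^2 - 15.8928*j + 0.414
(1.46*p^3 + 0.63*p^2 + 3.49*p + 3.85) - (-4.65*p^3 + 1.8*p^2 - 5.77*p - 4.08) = 6.11*p^3 - 1.17*p^2 + 9.26*p + 7.93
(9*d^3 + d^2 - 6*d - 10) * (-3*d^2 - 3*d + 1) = -27*d^5 - 30*d^4 + 24*d^3 + 49*d^2 + 24*d - 10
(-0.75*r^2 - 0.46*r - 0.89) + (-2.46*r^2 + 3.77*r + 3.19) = -3.21*r^2 + 3.31*r + 2.3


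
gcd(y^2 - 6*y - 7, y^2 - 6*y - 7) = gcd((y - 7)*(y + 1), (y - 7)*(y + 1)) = y^2 - 6*y - 7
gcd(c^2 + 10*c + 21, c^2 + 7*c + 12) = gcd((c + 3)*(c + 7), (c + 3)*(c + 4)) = c + 3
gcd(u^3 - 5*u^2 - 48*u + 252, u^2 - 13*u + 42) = u - 6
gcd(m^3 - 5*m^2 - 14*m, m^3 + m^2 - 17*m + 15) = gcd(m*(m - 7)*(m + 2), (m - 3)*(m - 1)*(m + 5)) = 1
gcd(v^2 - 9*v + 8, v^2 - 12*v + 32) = v - 8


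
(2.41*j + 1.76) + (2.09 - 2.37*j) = 0.04*j + 3.85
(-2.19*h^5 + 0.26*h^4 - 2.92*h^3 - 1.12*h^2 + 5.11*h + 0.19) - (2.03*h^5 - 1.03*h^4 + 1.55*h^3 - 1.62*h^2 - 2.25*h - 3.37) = -4.22*h^5 + 1.29*h^4 - 4.47*h^3 + 0.5*h^2 + 7.36*h + 3.56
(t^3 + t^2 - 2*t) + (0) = t^3 + t^2 - 2*t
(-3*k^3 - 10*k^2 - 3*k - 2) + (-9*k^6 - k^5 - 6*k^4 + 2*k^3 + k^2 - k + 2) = -9*k^6 - k^5 - 6*k^4 - k^3 - 9*k^2 - 4*k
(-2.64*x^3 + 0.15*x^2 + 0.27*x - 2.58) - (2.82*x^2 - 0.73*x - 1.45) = -2.64*x^3 - 2.67*x^2 + 1.0*x - 1.13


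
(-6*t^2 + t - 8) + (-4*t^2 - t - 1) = -10*t^2 - 9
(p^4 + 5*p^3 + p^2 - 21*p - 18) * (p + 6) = p^5 + 11*p^4 + 31*p^3 - 15*p^2 - 144*p - 108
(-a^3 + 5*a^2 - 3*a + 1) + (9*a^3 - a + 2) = 8*a^3 + 5*a^2 - 4*a + 3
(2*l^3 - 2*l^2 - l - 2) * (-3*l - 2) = -6*l^4 + 2*l^3 + 7*l^2 + 8*l + 4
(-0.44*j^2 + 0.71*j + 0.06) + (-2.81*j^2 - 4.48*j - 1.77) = -3.25*j^2 - 3.77*j - 1.71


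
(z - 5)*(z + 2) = z^2 - 3*z - 10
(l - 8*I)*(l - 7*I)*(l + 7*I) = l^3 - 8*I*l^2 + 49*l - 392*I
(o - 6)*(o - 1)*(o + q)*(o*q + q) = o^4*q + o^3*q^2 - 6*o^3*q - 6*o^2*q^2 - o^2*q - o*q^2 + 6*o*q + 6*q^2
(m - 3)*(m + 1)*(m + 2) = m^3 - 7*m - 6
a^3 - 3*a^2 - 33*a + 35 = (a - 7)*(a - 1)*(a + 5)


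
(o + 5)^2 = o^2 + 10*o + 25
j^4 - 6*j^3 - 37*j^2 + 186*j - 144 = (j - 8)*(j - 3)*(j - 1)*(j + 6)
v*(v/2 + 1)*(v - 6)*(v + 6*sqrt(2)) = v^4/2 - 2*v^3 + 3*sqrt(2)*v^3 - 12*sqrt(2)*v^2 - 6*v^2 - 36*sqrt(2)*v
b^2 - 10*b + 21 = (b - 7)*(b - 3)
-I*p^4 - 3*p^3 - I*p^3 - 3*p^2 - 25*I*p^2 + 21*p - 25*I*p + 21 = (p + 1)*(p - 7*I)*(p + 3*I)*(-I*p + 1)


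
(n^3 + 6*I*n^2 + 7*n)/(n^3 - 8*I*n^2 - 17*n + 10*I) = n*(n + 7*I)/(n^2 - 7*I*n - 10)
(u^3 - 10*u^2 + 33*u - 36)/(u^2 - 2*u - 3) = (u^2 - 7*u + 12)/(u + 1)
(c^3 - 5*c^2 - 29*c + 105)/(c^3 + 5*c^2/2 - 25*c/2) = 2*(c^2 - 10*c + 21)/(c*(2*c - 5))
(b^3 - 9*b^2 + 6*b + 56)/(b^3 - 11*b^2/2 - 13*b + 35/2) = 2*(b^2 - 2*b - 8)/(2*b^2 + 3*b - 5)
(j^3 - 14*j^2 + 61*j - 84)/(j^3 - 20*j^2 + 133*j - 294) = (j^2 - 7*j + 12)/(j^2 - 13*j + 42)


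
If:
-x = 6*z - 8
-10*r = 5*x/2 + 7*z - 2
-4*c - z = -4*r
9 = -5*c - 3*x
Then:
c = -57/61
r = -33/61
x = -88/61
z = 96/61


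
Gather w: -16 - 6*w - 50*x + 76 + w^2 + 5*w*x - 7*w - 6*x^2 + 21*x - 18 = w^2 + w*(5*x - 13) - 6*x^2 - 29*x + 42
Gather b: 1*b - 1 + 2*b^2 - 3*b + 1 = 2*b^2 - 2*b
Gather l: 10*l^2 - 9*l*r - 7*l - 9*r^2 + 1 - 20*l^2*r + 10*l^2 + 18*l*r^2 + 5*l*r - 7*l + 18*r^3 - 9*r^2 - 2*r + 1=l^2*(20 - 20*r) + l*(18*r^2 - 4*r - 14) + 18*r^3 - 18*r^2 - 2*r + 2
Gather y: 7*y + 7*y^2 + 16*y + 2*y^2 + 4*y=9*y^2 + 27*y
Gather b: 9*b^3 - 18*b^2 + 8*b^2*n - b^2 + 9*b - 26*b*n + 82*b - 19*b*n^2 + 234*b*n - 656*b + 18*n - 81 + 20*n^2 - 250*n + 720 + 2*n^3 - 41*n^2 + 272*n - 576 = 9*b^3 + b^2*(8*n - 19) + b*(-19*n^2 + 208*n - 565) + 2*n^3 - 21*n^2 + 40*n + 63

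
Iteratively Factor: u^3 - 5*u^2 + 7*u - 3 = (u - 3)*(u^2 - 2*u + 1) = (u - 3)*(u - 1)*(u - 1)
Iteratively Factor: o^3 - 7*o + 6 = (o - 1)*(o^2 + o - 6) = (o - 1)*(o + 3)*(o - 2)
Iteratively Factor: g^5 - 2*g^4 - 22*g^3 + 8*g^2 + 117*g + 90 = (g + 3)*(g^4 - 5*g^3 - 7*g^2 + 29*g + 30) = (g + 2)*(g + 3)*(g^3 - 7*g^2 + 7*g + 15) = (g - 3)*(g + 2)*(g + 3)*(g^2 - 4*g - 5) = (g - 3)*(g + 1)*(g + 2)*(g + 3)*(g - 5)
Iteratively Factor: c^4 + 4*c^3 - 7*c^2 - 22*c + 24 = (c + 4)*(c^3 - 7*c + 6) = (c - 1)*(c + 4)*(c^2 + c - 6) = (c - 1)*(c + 3)*(c + 4)*(c - 2)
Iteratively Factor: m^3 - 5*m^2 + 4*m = (m)*(m^2 - 5*m + 4) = m*(m - 4)*(m - 1)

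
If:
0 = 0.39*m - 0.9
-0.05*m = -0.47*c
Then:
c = 0.25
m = 2.31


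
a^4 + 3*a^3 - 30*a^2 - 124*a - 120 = (a - 6)*(a + 2)^2*(a + 5)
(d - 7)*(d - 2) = d^2 - 9*d + 14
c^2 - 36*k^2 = (c - 6*k)*(c + 6*k)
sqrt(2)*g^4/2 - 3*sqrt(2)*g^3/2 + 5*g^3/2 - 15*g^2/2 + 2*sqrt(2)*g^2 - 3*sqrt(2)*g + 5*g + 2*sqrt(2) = (g - 2)*(g - 1)*(g + 2*sqrt(2))*(sqrt(2)*g/2 + 1/2)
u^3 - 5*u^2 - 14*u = u*(u - 7)*(u + 2)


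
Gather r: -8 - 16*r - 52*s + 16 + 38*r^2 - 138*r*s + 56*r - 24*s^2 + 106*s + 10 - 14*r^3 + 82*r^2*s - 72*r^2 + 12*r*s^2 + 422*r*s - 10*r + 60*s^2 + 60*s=-14*r^3 + r^2*(82*s - 34) + r*(12*s^2 + 284*s + 30) + 36*s^2 + 114*s + 18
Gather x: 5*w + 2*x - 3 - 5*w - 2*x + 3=0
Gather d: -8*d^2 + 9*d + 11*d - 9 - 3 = -8*d^2 + 20*d - 12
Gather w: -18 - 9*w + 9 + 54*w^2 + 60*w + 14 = 54*w^2 + 51*w + 5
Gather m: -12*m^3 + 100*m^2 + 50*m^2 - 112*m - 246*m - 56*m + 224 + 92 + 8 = -12*m^3 + 150*m^2 - 414*m + 324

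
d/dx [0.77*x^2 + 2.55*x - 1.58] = 1.54*x + 2.55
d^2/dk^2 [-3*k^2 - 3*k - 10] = -6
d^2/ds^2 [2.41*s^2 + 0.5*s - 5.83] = 4.82000000000000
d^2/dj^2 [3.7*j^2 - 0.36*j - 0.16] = 7.40000000000000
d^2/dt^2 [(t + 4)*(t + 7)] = 2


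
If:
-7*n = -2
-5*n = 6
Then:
No Solution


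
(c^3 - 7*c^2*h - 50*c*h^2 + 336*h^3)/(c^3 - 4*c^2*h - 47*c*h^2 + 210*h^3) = (c - 8*h)/(c - 5*h)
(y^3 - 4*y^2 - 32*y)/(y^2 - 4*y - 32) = y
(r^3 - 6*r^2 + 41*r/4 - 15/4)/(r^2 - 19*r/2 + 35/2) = (2*r^2 - 7*r + 3)/(2*(r - 7))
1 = 1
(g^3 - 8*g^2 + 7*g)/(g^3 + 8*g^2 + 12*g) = (g^2 - 8*g + 7)/(g^2 + 8*g + 12)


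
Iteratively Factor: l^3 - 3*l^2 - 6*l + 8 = (l - 4)*(l^2 + l - 2) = (l - 4)*(l + 2)*(l - 1)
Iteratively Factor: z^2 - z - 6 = (z + 2)*(z - 3)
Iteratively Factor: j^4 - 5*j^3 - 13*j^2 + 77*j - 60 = (j - 3)*(j^3 - 2*j^2 - 19*j + 20) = (j - 3)*(j - 1)*(j^2 - j - 20) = (j - 3)*(j - 1)*(j + 4)*(j - 5)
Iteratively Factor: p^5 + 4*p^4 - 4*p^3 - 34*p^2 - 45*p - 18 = (p + 2)*(p^4 + 2*p^3 - 8*p^2 - 18*p - 9) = (p - 3)*(p + 2)*(p^3 + 5*p^2 + 7*p + 3) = (p - 3)*(p + 2)*(p + 3)*(p^2 + 2*p + 1) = (p - 3)*(p + 1)*(p + 2)*(p + 3)*(p + 1)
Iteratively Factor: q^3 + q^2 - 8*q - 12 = (q + 2)*(q^2 - q - 6) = (q - 3)*(q + 2)*(q + 2)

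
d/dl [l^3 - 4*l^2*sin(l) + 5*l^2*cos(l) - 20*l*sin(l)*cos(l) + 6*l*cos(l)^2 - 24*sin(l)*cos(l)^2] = -5*l^2*sin(l) - 4*l^2*cos(l) + 3*l^2 - 8*l*sin(l) - 6*l*sin(2*l) + 10*l*cos(l) - 20*l*cos(2*l) - 10*sin(2*l) - 6*cos(l) + 3*cos(2*l) - 18*cos(3*l) + 3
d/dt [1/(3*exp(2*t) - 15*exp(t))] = (5 - 2*exp(t))*exp(-t)/(3*(exp(t) - 5)^2)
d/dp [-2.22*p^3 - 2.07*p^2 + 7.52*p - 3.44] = -6.66*p^2 - 4.14*p + 7.52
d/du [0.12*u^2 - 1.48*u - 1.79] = 0.24*u - 1.48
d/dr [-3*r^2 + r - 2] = 1 - 6*r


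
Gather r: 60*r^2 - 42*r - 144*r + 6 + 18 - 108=60*r^2 - 186*r - 84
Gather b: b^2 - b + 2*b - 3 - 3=b^2 + b - 6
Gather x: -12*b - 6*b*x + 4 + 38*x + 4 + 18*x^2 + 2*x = -12*b + 18*x^2 + x*(40 - 6*b) + 8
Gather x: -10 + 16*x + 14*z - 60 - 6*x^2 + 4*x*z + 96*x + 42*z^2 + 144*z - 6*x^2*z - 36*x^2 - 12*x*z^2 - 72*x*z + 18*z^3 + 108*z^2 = x^2*(-6*z - 42) + x*(-12*z^2 - 68*z + 112) + 18*z^3 + 150*z^2 + 158*z - 70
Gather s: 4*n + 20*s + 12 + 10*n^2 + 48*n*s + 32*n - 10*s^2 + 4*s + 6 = 10*n^2 + 36*n - 10*s^2 + s*(48*n + 24) + 18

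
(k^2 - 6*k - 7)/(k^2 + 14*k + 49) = (k^2 - 6*k - 7)/(k^2 + 14*k + 49)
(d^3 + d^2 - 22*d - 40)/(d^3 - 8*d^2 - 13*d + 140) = (d + 2)/(d - 7)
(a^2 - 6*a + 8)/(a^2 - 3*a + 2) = (a - 4)/(a - 1)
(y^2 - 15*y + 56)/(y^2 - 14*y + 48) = (y - 7)/(y - 6)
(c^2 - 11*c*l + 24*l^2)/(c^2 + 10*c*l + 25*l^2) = (c^2 - 11*c*l + 24*l^2)/(c^2 + 10*c*l + 25*l^2)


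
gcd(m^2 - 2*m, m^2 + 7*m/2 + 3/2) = 1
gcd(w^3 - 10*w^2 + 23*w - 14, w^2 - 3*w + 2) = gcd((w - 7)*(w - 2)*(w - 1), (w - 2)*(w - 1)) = w^2 - 3*w + 2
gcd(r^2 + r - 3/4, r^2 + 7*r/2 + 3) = r + 3/2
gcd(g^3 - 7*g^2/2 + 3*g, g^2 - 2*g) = g^2 - 2*g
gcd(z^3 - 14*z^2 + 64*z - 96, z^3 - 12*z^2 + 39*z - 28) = z - 4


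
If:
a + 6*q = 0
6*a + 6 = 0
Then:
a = -1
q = 1/6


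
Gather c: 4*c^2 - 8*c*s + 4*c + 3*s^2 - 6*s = 4*c^2 + c*(4 - 8*s) + 3*s^2 - 6*s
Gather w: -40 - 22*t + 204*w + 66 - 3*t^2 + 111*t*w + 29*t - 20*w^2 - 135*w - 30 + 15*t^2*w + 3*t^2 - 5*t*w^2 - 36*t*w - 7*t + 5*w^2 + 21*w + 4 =w^2*(-5*t - 15) + w*(15*t^2 + 75*t + 90)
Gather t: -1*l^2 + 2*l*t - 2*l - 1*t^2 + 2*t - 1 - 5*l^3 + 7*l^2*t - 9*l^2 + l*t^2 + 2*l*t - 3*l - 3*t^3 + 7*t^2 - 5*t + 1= -5*l^3 - 10*l^2 - 5*l - 3*t^3 + t^2*(l + 6) + t*(7*l^2 + 4*l - 3)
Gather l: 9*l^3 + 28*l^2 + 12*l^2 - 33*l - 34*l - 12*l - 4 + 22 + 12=9*l^3 + 40*l^2 - 79*l + 30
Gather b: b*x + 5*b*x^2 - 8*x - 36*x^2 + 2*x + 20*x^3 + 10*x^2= b*(5*x^2 + x) + 20*x^3 - 26*x^2 - 6*x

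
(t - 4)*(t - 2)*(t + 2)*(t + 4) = t^4 - 20*t^2 + 64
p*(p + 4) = p^2 + 4*p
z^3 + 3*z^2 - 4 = (z - 1)*(z + 2)^2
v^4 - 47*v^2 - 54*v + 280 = (v - 7)*(v - 2)*(v + 4)*(v + 5)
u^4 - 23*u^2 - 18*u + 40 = (u - 5)*(u - 1)*(u + 2)*(u + 4)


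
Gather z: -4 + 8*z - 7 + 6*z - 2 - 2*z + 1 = 12*z - 12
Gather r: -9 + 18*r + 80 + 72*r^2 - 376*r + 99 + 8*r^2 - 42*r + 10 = 80*r^2 - 400*r + 180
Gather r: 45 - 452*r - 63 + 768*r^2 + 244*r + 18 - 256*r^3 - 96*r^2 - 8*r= -256*r^3 + 672*r^2 - 216*r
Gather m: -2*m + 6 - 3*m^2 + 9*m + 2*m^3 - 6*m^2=2*m^3 - 9*m^2 + 7*m + 6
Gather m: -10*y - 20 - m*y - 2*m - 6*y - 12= m*(-y - 2) - 16*y - 32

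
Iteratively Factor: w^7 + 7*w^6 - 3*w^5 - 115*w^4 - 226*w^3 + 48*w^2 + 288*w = (w)*(w^6 + 7*w^5 - 3*w^4 - 115*w^3 - 226*w^2 + 48*w + 288) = w*(w + 3)*(w^5 + 4*w^4 - 15*w^3 - 70*w^2 - 16*w + 96) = w*(w - 1)*(w + 3)*(w^4 + 5*w^3 - 10*w^2 - 80*w - 96) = w*(w - 1)*(w + 2)*(w + 3)*(w^3 + 3*w^2 - 16*w - 48) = w*(w - 4)*(w - 1)*(w + 2)*(w + 3)*(w^2 + 7*w + 12) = w*(w - 4)*(w - 1)*(w + 2)*(w + 3)*(w + 4)*(w + 3)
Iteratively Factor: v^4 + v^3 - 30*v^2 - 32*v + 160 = (v + 4)*(v^3 - 3*v^2 - 18*v + 40) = (v + 4)^2*(v^2 - 7*v + 10) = (v - 2)*(v + 4)^2*(v - 5)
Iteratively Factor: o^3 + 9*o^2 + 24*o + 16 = (o + 1)*(o^2 + 8*o + 16) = (o + 1)*(o + 4)*(o + 4)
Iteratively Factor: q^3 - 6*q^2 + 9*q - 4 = (q - 1)*(q^2 - 5*q + 4) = (q - 1)^2*(q - 4)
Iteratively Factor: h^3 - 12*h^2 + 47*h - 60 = (h - 3)*(h^2 - 9*h + 20) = (h - 4)*(h - 3)*(h - 5)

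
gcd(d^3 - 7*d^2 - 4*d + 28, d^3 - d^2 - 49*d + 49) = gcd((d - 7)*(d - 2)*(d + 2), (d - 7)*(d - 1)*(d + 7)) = d - 7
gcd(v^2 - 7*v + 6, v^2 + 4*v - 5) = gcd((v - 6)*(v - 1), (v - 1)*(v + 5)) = v - 1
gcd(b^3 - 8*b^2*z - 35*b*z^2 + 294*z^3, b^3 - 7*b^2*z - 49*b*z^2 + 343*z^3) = b^2 - 14*b*z + 49*z^2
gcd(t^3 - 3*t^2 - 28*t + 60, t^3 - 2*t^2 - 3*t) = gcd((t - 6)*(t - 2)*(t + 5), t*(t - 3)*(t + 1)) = 1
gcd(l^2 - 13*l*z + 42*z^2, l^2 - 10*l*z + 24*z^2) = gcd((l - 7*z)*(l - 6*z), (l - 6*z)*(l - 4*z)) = -l + 6*z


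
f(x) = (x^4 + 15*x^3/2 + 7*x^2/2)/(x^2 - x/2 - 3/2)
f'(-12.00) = -16.09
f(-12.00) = 55.76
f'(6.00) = 19.22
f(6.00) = 96.57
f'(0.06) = -0.33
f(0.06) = -0.01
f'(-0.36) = -0.07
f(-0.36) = -0.10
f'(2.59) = 0.21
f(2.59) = 50.80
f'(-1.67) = 0.46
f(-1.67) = -8.19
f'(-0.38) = -0.21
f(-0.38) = -0.10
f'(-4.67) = -1.83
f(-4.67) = -9.36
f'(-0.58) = -3.50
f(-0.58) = 0.20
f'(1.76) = -214.97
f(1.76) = 85.46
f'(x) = (1/2 - 2*x)*(x^4 + 15*x^3/2 + 7*x^2/2)/(x^2 - x/2 - 3/2)^2 + (4*x^3 + 45*x^2/2 + 7*x)/(x^2 - x/2 - 3/2)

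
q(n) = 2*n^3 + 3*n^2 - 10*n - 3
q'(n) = 6*n^2 + 6*n - 10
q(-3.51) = -17.43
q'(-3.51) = 42.86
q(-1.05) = 8.49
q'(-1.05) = -9.68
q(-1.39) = 11.33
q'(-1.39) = -6.75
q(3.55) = 88.79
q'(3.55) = 86.92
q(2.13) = 8.64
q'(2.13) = 30.00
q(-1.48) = 11.89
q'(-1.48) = -5.74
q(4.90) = 255.33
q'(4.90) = 163.46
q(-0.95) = 7.49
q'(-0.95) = -10.28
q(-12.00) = -2907.00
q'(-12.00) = 782.00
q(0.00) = -3.00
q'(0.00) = -10.00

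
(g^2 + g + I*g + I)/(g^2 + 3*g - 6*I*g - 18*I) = (g^2 + g*(1 + I) + I)/(g^2 + g*(3 - 6*I) - 18*I)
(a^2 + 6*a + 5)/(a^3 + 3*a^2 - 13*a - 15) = 1/(a - 3)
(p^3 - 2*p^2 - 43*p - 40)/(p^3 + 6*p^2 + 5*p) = (p - 8)/p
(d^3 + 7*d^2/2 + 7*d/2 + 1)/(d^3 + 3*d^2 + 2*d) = (d + 1/2)/d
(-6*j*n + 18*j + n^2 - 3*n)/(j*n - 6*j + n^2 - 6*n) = (-6*j*n + 18*j + n^2 - 3*n)/(j*n - 6*j + n^2 - 6*n)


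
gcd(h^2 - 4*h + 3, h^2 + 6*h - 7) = h - 1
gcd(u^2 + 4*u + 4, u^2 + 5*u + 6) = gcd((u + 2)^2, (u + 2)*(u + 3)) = u + 2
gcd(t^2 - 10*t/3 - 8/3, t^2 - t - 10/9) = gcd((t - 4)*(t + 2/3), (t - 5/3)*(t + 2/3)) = t + 2/3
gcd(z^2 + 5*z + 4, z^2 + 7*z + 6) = z + 1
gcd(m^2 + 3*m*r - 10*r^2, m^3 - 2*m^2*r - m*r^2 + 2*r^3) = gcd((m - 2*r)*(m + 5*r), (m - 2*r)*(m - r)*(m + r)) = -m + 2*r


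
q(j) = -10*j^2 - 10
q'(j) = -20*j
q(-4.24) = -189.78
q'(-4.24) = 84.80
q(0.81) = -16.56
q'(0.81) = -16.20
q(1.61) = -35.92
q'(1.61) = -32.20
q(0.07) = -10.05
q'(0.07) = -1.40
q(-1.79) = -42.04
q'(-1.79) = 35.80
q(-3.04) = -102.42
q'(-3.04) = 60.80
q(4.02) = -171.60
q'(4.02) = -80.40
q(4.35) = -199.22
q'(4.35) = -87.00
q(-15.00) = -2260.00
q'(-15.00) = 300.00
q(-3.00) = -100.00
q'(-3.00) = 60.00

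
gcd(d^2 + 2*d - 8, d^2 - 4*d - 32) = d + 4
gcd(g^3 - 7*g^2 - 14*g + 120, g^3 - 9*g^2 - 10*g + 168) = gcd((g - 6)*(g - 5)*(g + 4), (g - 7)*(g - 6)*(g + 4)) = g^2 - 2*g - 24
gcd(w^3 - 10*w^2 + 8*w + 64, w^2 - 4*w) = w - 4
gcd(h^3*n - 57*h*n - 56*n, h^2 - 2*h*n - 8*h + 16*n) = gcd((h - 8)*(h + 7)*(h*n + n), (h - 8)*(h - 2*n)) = h - 8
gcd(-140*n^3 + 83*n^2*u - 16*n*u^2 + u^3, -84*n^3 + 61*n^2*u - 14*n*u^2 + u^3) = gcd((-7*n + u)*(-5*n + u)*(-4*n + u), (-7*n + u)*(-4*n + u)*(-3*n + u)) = 28*n^2 - 11*n*u + u^2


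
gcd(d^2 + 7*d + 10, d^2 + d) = 1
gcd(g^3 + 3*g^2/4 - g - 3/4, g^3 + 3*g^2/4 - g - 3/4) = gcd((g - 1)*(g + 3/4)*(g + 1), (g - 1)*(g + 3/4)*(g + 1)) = g^3 + 3*g^2/4 - g - 3/4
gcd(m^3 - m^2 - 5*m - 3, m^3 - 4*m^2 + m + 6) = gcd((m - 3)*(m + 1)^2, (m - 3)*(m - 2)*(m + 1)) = m^2 - 2*m - 3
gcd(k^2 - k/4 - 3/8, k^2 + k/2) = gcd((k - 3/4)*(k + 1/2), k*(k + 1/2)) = k + 1/2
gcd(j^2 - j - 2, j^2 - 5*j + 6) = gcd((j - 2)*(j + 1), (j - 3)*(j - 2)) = j - 2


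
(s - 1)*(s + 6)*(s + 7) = s^3 + 12*s^2 + 29*s - 42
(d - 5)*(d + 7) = d^2 + 2*d - 35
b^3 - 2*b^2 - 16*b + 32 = (b - 4)*(b - 2)*(b + 4)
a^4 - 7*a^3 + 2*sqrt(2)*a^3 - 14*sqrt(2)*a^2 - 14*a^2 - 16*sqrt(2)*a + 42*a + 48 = (a - 8)*(a + 1)*(a - sqrt(2))*(a + 3*sqrt(2))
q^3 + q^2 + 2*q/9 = q*(q + 1/3)*(q + 2/3)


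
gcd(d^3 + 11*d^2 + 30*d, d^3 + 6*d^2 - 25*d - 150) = d^2 + 11*d + 30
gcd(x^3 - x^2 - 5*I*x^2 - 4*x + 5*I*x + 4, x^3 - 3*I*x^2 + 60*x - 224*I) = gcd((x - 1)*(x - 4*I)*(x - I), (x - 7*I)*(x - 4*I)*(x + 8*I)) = x - 4*I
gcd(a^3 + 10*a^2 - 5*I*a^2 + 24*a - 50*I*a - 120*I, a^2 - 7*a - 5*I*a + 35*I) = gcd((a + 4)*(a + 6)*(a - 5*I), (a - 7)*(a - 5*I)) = a - 5*I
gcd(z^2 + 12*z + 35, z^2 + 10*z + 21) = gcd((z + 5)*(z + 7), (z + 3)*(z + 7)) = z + 7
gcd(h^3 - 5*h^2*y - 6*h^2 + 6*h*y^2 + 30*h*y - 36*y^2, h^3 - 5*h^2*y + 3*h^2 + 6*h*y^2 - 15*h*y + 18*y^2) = h^2 - 5*h*y + 6*y^2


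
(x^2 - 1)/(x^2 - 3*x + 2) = (x + 1)/(x - 2)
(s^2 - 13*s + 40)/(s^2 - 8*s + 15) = (s - 8)/(s - 3)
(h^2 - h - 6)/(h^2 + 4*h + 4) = (h - 3)/(h + 2)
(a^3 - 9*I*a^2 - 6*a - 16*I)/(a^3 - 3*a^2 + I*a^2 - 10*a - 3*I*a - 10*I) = (a^2 - 10*I*a - 16)/(a^2 - 3*a - 10)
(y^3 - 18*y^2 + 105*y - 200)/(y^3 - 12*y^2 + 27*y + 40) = (y - 5)/(y + 1)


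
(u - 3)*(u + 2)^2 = u^3 + u^2 - 8*u - 12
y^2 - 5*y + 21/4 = (y - 7/2)*(y - 3/2)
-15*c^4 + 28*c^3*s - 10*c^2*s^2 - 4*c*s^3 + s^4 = (-5*c + s)*(-c + s)^2*(3*c + s)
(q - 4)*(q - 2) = q^2 - 6*q + 8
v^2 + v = v*(v + 1)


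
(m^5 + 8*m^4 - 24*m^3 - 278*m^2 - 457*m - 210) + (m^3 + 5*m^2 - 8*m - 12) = m^5 + 8*m^4 - 23*m^3 - 273*m^2 - 465*m - 222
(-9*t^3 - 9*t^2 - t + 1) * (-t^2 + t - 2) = 9*t^5 + 10*t^3 + 16*t^2 + 3*t - 2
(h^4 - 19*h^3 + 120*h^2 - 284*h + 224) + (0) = h^4 - 19*h^3 + 120*h^2 - 284*h + 224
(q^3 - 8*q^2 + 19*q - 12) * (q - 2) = q^4 - 10*q^3 + 35*q^2 - 50*q + 24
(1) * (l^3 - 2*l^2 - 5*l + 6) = l^3 - 2*l^2 - 5*l + 6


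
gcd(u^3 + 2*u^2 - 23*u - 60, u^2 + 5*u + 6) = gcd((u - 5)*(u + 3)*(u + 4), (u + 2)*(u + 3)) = u + 3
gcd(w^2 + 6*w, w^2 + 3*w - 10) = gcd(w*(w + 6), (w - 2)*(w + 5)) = 1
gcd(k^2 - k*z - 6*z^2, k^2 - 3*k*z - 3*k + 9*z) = -k + 3*z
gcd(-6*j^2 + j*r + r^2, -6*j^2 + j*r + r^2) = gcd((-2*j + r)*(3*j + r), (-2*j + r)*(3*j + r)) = -6*j^2 + j*r + r^2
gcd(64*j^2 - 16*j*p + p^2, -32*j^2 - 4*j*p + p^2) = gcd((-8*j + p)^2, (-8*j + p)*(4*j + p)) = -8*j + p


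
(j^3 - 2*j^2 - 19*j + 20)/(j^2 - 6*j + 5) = j + 4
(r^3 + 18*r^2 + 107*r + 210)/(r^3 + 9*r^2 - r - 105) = (r + 6)/(r - 3)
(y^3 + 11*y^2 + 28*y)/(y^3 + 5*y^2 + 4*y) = (y + 7)/(y + 1)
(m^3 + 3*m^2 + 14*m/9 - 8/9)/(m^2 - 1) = (9*m^3 + 27*m^2 + 14*m - 8)/(9*(m^2 - 1))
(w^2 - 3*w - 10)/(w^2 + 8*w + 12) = (w - 5)/(w + 6)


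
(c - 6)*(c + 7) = c^2 + c - 42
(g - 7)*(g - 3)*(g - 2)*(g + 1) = g^4 - 11*g^3 + 29*g^2 - g - 42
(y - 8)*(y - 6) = y^2 - 14*y + 48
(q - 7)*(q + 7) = q^2 - 49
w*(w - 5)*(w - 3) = w^3 - 8*w^2 + 15*w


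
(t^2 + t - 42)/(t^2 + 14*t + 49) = (t - 6)/(t + 7)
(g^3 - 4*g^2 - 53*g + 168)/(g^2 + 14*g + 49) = (g^2 - 11*g + 24)/(g + 7)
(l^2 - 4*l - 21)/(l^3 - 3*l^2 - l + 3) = (l^2 - 4*l - 21)/(l^3 - 3*l^2 - l + 3)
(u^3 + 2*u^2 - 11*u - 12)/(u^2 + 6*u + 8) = (u^2 - 2*u - 3)/(u + 2)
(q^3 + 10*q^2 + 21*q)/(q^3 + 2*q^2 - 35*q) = (q + 3)/(q - 5)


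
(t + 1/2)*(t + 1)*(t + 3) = t^3 + 9*t^2/2 + 5*t + 3/2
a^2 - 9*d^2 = (a - 3*d)*(a + 3*d)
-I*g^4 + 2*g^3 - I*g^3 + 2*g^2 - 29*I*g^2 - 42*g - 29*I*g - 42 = (g - 3*I)*(g - 2*I)*(g + 7*I)*(-I*g - I)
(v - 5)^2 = v^2 - 10*v + 25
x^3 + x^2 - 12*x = x*(x - 3)*(x + 4)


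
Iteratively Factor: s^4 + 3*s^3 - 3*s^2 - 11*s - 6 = (s + 3)*(s^3 - 3*s - 2) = (s + 1)*(s + 3)*(s^2 - s - 2) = (s - 2)*(s + 1)*(s + 3)*(s + 1)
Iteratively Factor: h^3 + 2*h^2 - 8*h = (h + 4)*(h^2 - 2*h) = h*(h + 4)*(h - 2)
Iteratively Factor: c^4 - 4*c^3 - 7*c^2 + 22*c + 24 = (c - 3)*(c^3 - c^2 - 10*c - 8) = (c - 3)*(c + 2)*(c^2 - 3*c - 4) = (c - 4)*(c - 3)*(c + 2)*(c + 1)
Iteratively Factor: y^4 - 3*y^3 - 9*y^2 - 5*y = (y + 1)*(y^3 - 4*y^2 - 5*y) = y*(y + 1)*(y^2 - 4*y - 5) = y*(y + 1)^2*(y - 5)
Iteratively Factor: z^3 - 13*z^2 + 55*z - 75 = (z - 3)*(z^2 - 10*z + 25) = (z - 5)*(z - 3)*(z - 5)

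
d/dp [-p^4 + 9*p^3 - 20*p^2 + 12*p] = -4*p^3 + 27*p^2 - 40*p + 12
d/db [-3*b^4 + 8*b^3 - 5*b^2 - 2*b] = -12*b^3 + 24*b^2 - 10*b - 2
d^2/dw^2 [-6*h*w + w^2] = 2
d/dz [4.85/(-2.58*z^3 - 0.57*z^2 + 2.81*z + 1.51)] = (37.539*z^2 + 5.529*z - 13.6285)/(2.58*z^3 + 0.57*z^2 - 2.81*z - 1.51)^2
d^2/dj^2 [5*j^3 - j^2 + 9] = 30*j - 2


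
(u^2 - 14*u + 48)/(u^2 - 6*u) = (u - 8)/u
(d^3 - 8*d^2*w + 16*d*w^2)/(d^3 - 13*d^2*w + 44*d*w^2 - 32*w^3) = d*(d - 4*w)/(d^2 - 9*d*w + 8*w^2)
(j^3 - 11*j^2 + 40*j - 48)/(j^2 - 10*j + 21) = (j^2 - 8*j + 16)/(j - 7)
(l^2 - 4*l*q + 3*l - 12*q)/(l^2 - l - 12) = (l - 4*q)/(l - 4)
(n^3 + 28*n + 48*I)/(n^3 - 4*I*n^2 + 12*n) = (n + 4*I)/n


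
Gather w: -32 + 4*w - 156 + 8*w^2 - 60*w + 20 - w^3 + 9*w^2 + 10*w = -w^3 + 17*w^2 - 46*w - 168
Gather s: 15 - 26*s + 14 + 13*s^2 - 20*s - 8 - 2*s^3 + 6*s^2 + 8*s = -2*s^3 + 19*s^2 - 38*s + 21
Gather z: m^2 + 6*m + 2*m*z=m^2 + 2*m*z + 6*m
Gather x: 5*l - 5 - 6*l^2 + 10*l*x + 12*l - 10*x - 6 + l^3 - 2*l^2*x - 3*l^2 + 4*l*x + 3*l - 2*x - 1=l^3 - 9*l^2 + 20*l + x*(-2*l^2 + 14*l - 12) - 12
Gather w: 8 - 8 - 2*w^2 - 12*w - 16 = -2*w^2 - 12*w - 16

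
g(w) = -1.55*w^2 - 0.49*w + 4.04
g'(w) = -3.1*w - 0.49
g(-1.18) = 2.46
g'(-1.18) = 3.17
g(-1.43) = 1.57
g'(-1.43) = 3.94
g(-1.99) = -1.12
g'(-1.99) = 5.68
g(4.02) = -22.98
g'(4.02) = -12.95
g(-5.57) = -41.32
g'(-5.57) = 16.78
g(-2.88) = -7.41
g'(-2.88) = 8.44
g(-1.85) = -0.36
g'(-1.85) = 5.24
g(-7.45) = -78.34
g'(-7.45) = 22.60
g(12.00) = -225.04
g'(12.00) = -37.69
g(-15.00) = -337.36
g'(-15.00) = 46.01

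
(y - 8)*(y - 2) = y^2 - 10*y + 16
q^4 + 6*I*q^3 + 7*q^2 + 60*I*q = q*(q - 3*I)*(q + 4*I)*(q + 5*I)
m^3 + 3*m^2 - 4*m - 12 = (m - 2)*(m + 2)*(m + 3)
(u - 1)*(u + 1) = u^2 - 1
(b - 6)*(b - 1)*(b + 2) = b^3 - 5*b^2 - 8*b + 12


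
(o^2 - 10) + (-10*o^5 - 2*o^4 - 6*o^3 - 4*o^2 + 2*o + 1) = -10*o^5 - 2*o^4 - 6*o^3 - 3*o^2 + 2*o - 9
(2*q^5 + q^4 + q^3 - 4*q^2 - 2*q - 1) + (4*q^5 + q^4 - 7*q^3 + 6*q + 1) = 6*q^5 + 2*q^4 - 6*q^3 - 4*q^2 + 4*q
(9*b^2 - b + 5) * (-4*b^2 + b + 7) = -36*b^4 + 13*b^3 + 42*b^2 - 2*b + 35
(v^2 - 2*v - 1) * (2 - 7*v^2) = -7*v^4 + 14*v^3 + 9*v^2 - 4*v - 2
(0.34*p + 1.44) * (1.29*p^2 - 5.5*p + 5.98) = 0.4386*p^3 - 0.0124000000000002*p^2 - 5.8868*p + 8.6112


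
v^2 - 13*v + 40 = (v - 8)*(v - 5)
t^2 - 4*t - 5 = (t - 5)*(t + 1)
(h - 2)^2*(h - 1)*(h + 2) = h^4 - 3*h^3 - 2*h^2 + 12*h - 8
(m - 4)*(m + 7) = m^2 + 3*m - 28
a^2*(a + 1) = a^3 + a^2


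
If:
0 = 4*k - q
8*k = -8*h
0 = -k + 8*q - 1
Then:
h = -1/31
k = 1/31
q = 4/31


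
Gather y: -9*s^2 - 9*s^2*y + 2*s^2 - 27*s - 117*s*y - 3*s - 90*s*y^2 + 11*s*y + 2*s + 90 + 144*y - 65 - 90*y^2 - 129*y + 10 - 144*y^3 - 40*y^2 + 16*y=-7*s^2 - 28*s - 144*y^3 + y^2*(-90*s - 130) + y*(-9*s^2 - 106*s + 31) + 35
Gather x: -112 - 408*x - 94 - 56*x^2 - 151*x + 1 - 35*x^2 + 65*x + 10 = -91*x^2 - 494*x - 195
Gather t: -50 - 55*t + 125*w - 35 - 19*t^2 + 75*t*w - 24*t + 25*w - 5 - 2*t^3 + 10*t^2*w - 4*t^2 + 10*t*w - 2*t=-2*t^3 + t^2*(10*w - 23) + t*(85*w - 81) + 150*w - 90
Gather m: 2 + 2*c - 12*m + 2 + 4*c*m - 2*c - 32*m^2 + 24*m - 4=-32*m^2 + m*(4*c + 12)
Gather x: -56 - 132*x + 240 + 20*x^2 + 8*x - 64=20*x^2 - 124*x + 120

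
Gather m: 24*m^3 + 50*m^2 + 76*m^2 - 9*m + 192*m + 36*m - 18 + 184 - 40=24*m^3 + 126*m^2 + 219*m + 126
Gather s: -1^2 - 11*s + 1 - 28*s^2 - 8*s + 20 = -28*s^2 - 19*s + 20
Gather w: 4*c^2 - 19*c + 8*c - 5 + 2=4*c^2 - 11*c - 3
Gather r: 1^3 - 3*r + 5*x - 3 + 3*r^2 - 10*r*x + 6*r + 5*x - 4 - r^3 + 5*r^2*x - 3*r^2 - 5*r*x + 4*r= -r^3 + 5*r^2*x + r*(7 - 15*x) + 10*x - 6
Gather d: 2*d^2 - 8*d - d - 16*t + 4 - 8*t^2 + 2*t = 2*d^2 - 9*d - 8*t^2 - 14*t + 4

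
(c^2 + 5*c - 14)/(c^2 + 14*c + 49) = (c - 2)/(c + 7)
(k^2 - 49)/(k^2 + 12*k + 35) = (k - 7)/(k + 5)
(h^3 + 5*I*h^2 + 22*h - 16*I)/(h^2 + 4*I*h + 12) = (h^2 + 7*I*h + 8)/(h + 6*I)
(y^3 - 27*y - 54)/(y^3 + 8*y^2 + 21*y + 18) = (y - 6)/(y + 2)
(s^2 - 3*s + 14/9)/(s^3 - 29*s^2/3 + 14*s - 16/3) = (s - 7/3)/(s^2 - 9*s + 8)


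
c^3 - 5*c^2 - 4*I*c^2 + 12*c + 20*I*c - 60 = (c - 5)*(c - 6*I)*(c + 2*I)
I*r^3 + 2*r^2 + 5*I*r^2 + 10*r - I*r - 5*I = (r + 5)*(r - I)*(I*r + 1)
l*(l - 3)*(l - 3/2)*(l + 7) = l^4 + 5*l^3/2 - 27*l^2 + 63*l/2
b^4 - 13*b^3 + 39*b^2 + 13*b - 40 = (b - 8)*(b - 5)*(b - 1)*(b + 1)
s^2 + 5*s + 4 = (s + 1)*(s + 4)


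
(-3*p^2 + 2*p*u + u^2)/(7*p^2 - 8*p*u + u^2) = (-3*p - u)/(7*p - u)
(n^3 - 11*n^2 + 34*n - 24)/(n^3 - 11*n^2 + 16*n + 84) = (n^2 - 5*n + 4)/(n^2 - 5*n - 14)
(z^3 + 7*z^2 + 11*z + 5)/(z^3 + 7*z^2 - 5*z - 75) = (z^2 + 2*z + 1)/(z^2 + 2*z - 15)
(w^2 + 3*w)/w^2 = (w + 3)/w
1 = 1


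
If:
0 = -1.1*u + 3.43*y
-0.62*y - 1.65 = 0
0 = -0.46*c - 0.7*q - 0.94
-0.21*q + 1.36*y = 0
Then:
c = 24.18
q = -17.24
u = -8.30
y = -2.66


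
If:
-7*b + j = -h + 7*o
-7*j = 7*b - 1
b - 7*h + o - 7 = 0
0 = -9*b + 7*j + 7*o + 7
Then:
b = 342/1153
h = -8265/8071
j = -1241/8071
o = -536/1153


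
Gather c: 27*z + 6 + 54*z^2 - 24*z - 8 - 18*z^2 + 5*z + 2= 36*z^2 + 8*z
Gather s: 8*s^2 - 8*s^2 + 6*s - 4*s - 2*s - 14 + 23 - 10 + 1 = 0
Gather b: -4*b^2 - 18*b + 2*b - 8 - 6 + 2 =-4*b^2 - 16*b - 12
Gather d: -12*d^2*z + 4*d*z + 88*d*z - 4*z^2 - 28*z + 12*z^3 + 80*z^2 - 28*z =-12*d^2*z + 92*d*z + 12*z^3 + 76*z^2 - 56*z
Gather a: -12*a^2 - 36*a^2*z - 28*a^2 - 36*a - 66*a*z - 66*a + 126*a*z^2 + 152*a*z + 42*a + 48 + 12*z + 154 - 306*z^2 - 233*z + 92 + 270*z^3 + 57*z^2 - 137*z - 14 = a^2*(-36*z - 40) + a*(126*z^2 + 86*z - 60) + 270*z^3 - 249*z^2 - 358*z + 280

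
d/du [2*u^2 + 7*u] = 4*u + 7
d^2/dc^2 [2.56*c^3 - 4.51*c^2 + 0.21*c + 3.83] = 15.36*c - 9.02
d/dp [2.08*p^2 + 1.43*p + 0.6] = 4.16*p + 1.43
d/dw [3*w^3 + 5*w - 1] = 9*w^2 + 5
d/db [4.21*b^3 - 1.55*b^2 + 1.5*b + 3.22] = 12.63*b^2 - 3.1*b + 1.5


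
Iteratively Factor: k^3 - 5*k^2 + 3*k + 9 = (k + 1)*(k^2 - 6*k + 9) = (k - 3)*(k + 1)*(k - 3)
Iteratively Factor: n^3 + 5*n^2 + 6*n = (n + 2)*(n^2 + 3*n) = (n + 2)*(n + 3)*(n)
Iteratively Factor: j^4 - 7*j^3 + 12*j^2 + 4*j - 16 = (j - 4)*(j^3 - 3*j^2 + 4) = (j - 4)*(j - 2)*(j^2 - j - 2) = (j - 4)*(j - 2)^2*(j + 1)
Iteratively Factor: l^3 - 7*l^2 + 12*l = (l)*(l^2 - 7*l + 12) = l*(l - 4)*(l - 3)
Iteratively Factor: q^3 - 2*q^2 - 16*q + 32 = (q - 4)*(q^2 + 2*q - 8) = (q - 4)*(q - 2)*(q + 4)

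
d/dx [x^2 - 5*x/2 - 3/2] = 2*x - 5/2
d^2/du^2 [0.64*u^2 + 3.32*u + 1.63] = 1.28000000000000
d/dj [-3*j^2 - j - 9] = -6*j - 1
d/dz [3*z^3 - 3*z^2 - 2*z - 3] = 9*z^2 - 6*z - 2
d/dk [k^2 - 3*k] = 2*k - 3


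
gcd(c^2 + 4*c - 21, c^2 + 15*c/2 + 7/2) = c + 7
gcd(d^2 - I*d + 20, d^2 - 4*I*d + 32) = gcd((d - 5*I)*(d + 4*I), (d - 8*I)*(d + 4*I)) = d + 4*I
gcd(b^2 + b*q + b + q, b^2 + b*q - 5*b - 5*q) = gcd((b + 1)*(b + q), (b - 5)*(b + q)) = b + q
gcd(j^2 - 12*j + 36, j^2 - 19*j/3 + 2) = j - 6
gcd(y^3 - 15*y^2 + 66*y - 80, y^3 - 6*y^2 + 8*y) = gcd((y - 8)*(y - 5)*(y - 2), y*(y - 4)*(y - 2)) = y - 2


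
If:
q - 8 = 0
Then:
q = 8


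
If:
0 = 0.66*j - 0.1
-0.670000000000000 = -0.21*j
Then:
No Solution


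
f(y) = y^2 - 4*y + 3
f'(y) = 2*y - 4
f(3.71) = 1.92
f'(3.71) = 3.42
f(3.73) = 1.99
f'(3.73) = 3.46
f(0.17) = 2.35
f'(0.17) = -3.66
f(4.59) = 5.71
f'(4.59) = 5.18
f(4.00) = 3.00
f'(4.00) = 4.00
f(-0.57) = 5.60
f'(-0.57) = -5.14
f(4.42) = 4.86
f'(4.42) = 4.84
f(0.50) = 1.25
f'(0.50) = -3.00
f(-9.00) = 120.00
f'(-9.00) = -22.00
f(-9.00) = 120.00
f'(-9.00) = -22.00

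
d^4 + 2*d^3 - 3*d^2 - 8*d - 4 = (d - 2)*(d + 1)^2*(d + 2)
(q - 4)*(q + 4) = q^2 - 16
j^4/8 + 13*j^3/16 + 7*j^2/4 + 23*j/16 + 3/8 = (j/4 + 1/4)*(j/2 + 1)*(j + 1/2)*(j + 3)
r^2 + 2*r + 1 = (r + 1)^2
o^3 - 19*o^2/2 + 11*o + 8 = (o - 8)*(o - 2)*(o + 1/2)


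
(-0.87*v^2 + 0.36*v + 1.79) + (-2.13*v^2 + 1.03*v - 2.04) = -3.0*v^2 + 1.39*v - 0.25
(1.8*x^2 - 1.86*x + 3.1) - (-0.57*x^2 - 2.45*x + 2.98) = 2.37*x^2 + 0.59*x + 0.12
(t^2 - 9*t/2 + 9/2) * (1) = t^2 - 9*t/2 + 9/2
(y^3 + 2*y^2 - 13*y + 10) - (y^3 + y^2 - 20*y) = y^2 + 7*y + 10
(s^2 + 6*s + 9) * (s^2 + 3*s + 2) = s^4 + 9*s^3 + 29*s^2 + 39*s + 18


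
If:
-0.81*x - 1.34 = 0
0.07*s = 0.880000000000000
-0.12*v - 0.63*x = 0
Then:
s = 12.57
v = 8.69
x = -1.65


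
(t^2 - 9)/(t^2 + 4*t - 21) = (t + 3)/(t + 7)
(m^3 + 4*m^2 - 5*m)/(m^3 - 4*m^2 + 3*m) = (m + 5)/(m - 3)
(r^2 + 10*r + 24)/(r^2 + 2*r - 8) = (r + 6)/(r - 2)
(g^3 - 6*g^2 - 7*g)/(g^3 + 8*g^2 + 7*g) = (g - 7)/(g + 7)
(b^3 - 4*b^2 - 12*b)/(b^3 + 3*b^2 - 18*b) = (b^2 - 4*b - 12)/(b^2 + 3*b - 18)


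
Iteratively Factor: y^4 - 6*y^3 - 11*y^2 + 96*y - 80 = (y + 4)*(y^3 - 10*y^2 + 29*y - 20) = (y - 4)*(y + 4)*(y^2 - 6*y + 5) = (y - 5)*(y - 4)*(y + 4)*(y - 1)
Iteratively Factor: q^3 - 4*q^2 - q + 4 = (q - 4)*(q^2 - 1) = (q - 4)*(q + 1)*(q - 1)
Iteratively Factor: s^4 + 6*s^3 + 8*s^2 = (s + 2)*(s^3 + 4*s^2) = s*(s + 2)*(s^2 + 4*s) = s*(s + 2)*(s + 4)*(s)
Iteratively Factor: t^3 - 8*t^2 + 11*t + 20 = (t + 1)*(t^2 - 9*t + 20) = (t - 4)*(t + 1)*(t - 5)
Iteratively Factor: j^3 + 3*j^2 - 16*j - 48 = (j - 4)*(j^2 + 7*j + 12) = (j - 4)*(j + 3)*(j + 4)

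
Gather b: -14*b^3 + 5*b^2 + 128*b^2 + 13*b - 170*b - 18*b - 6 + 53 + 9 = -14*b^3 + 133*b^2 - 175*b + 56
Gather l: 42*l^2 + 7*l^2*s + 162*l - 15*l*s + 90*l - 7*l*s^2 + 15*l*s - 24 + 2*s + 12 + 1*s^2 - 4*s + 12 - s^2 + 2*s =l^2*(7*s + 42) + l*(252 - 7*s^2)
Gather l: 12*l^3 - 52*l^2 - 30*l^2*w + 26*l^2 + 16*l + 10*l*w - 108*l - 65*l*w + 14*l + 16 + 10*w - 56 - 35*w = 12*l^3 + l^2*(-30*w - 26) + l*(-55*w - 78) - 25*w - 40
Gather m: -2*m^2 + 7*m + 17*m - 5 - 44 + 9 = -2*m^2 + 24*m - 40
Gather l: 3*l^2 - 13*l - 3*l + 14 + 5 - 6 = 3*l^2 - 16*l + 13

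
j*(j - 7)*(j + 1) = j^3 - 6*j^2 - 7*j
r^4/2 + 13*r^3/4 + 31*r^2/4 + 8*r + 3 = (r/2 + 1)*(r + 1)*(r + 3/2)*(r + 2)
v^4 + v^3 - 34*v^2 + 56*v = v*(v - 4)*(v - 2)*(v + 7)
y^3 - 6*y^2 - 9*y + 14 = (y - 7)*(y - 1)*(y + 2)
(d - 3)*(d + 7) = d^2 + 4*d - 21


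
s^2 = s^2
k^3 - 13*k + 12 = (k - 3)*(k - 1)*(k + 4)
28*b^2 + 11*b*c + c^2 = (4*b + c)*(7*b + c)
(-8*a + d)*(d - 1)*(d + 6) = -8*a*d^2 - 40*a*d + 48*a + d^3 + 5*d^2 - 6*d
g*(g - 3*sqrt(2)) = g^2 - 3*sqrt(2)*g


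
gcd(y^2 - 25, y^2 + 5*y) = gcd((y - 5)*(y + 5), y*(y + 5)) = y + 5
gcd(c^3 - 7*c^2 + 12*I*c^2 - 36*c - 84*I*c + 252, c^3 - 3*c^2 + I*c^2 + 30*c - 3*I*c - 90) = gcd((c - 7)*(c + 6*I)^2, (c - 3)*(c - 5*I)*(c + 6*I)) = c + 6*I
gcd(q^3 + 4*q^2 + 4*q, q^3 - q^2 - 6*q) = q^2 + 2*q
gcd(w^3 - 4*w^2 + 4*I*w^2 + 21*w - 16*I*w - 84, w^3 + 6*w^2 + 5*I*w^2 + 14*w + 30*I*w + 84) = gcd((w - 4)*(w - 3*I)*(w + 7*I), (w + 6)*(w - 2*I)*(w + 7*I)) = w + 7*I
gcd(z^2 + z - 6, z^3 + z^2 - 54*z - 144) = z + 3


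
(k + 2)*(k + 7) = k^2 + 9*k + 14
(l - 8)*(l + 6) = l^2 - 2*l - 48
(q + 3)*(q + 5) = q^2 + 8*q + 15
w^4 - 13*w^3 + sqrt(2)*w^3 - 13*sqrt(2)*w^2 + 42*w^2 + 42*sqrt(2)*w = w*(w - 7)*(w - 6)*(w + sqrt(2))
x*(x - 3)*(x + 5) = x^3 + 2*x^2 - 15*x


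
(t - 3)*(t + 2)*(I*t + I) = I*t^3 - 7*I*t - 6*I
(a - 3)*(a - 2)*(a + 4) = a^3 - a^2 - 14*a + 24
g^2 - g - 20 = (g - 5)*(g + 4)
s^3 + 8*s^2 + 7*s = s*(s + 1)*(s + 7)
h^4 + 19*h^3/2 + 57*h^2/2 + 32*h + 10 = (h + 1/2)*(h + 2)^2*(h + 5)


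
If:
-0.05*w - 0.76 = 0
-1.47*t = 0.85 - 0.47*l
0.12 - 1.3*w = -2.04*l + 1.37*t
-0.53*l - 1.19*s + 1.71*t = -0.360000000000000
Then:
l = -12.90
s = -0.71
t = -4.70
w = -15.20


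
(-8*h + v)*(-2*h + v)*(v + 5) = 16*h^2*v + 80*h^2 - 10*h*v^2 - 50*h*v + v^3 + 5*v^2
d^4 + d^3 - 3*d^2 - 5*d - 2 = (d - 2)*(d + 1)^3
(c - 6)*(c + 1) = c^2 - 5*c - 6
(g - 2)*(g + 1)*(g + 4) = g^3 + 3*g^2 - 6*g - 8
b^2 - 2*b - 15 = (b - 5)*(b + 3)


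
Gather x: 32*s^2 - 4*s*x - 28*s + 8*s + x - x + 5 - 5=32*s^2 - 4*s*x - 20*s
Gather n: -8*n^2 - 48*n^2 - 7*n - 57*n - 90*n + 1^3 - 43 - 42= -56*n^2 - 154*n - 84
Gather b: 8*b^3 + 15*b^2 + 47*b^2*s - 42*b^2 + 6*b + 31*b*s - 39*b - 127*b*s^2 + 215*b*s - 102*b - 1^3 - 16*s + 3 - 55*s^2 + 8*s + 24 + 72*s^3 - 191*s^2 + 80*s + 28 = 8*b^3 + b^2*(47*s - 27) + b*(-127*s^2 + 246*s - 135) + 72*s^3 - 246*s^2 + 72*s + 54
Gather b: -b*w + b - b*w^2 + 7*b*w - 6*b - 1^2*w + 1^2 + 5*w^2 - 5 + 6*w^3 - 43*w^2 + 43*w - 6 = b*(-w^2 + 6*w - 5) + 6*w^3 - 38*w^2 + 42*w - 10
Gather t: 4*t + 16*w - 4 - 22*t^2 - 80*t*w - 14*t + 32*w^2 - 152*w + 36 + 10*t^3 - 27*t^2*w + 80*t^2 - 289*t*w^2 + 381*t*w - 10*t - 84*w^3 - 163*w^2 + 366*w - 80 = 10*t^3 + t^2*(58 - 27*w) + t*(-289*w^2 + 301*w - 20) - 84*w^3 - 131*w^2 + 230*w - 48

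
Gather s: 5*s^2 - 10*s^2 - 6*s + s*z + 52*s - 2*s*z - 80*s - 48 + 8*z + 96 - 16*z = -5*s^2 + s*(-z - 34) - 8*z + 48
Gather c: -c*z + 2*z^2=-c*z + 2*z^2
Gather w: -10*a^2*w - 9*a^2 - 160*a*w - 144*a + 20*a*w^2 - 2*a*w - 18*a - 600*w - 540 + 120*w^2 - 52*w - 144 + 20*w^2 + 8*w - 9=-9*a^2 - 162*a + w^2*(20*a + 140) + w*(-10*a^2 - 162*a - 644) - 693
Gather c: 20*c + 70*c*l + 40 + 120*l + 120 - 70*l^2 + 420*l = c*(70*l + 20) - 70*l^2 + 540*l + 160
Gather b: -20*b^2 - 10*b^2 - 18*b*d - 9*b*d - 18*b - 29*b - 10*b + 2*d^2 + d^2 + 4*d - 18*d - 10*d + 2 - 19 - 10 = -30*b^2 + b*(-27*d - 57) + 3*d^2 - 24*d - 27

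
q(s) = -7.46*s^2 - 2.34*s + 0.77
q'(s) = -14.92*s - 2.34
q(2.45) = -49.74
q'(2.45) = -38.89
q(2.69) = -59.51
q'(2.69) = -42.47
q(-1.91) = -21.98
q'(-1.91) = 26.16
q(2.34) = -45.55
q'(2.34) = -37.25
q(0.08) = 0.54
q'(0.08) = -3.53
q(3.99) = -127.33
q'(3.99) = -61.87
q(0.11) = 0.42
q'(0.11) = -3.98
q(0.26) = -0.34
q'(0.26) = -6.22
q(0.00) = 0.77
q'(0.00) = -2.34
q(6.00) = -281.83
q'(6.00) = -91.86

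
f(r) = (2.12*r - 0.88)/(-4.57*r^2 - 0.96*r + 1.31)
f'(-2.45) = 0.14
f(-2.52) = 0.25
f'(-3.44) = 0.06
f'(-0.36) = 5.38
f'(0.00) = 1.13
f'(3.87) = 0.02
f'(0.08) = 0.93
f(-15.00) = 0.03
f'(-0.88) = 8.62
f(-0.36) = -1.55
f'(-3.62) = 0.05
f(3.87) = -0.10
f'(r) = (2.12*r - 0.88)*(9.14*r + 0.96)/(-4.57*r^2 - 0.96*r + 1.31)^2 + 2.12/(-4.57*r^2 - 0.96*r + 1.31)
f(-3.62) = 0.16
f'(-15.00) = 0.00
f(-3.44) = 0.17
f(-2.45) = 0.26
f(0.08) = -0.59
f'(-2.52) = 0.13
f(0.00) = -0.67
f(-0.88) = 1.98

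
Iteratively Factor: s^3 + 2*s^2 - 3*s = (s)*(s^2 + 2*s - 3) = s*(s - 1)*(s + 3)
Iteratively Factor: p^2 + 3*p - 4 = (p - 1)*(p + 4)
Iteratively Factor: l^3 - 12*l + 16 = (l - 2)*(l^2 + 2*l - 8) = (l - 2)*(l + 4)*(l - 2)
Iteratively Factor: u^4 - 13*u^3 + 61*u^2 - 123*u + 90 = (u - 3)*(u^3 - 10*u^2 + 31*u - 30) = (u - 3)*(u - 2)*(u^2 - 8*u + 15) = (u - 3)^2*(u - 2)*(u - 5)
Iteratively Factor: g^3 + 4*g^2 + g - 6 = (g + 3)*(g^2 + g - 2) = (g - 1)*(g + 3)*(g + 2)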